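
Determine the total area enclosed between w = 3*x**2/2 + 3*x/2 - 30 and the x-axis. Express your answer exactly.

729/4

The curve meets the x-axis where 3*x**2/2 + 3*x/2 - 30 = 0, i.e. 3*(x - 4)*(x + 5)/2 = 0, at x = -5, 4.
On [-5, 4] the curve lies below the axis; ∫[-5,4] (3*x**2/2 + 3*x/2 - 30) dx = -729/4, giving area 729/4.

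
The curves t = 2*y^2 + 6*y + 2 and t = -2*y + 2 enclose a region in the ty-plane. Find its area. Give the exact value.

64/3

Both boundary curves give t as a function of y, so integrate with respect to y. Setting them equal: 2*y^2 + 8*y = 0, i.e. 2*y*(y + 4) = 0, so they meet at y = -4, 0.
For y in [-4, 0], t = 2*y^2 + 6*y + 2 is on the left; area = ∫[-4,0] (-(2*y^2 + 8*y)) dy = 64/3.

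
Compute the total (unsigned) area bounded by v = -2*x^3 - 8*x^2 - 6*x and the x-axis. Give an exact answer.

37/6

The curve meets the x-axis where -2*x^3 - 8*x^2 - 6*x = 0, i.e. -2*x*(x + 1)*(x + 3) = 0, at x = -3, -1, 0.
On [-3, -1] the curve lies below the axis; ∫[-3,-1] (-2*x^3 - 8*x^2 - 6*x) dx = -16/3, giving area 16/3.
On [-1, 0] the curve lies above the axis; ∫[-1,0] (-2*x^3 - 8*x^2 - 6*x) dx = 5/6, giving area 5/6.
Total area = 16/3 + 5/6 = 37/6.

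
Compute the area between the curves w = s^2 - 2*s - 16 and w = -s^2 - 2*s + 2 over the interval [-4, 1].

60

The difference (s^2 - 2*s - 16) - (-s^2 - 2*s + 2) = 2*s^2 - 18 changes sign at s = -3 inside [-4, 1], so split the integral there.
∫[-4,-3] (2*s^2 - 18) ds = 20/3.
∫[-3,1] (2*s^2 - 18) ds = -160/3; the area of that piece is 160/3.
Total area = 20/3 + 160/3 = 60.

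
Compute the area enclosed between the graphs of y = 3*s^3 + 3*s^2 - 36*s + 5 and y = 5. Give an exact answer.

Set the curves equal: 3*s^3 + 3*s^2 - 36*s + 5 = 5, so 3*s^3 + 3*s^2 - 36*s = 0, which factors as 3*s*(s - 3)*(s + 4) = 0. The curves meet at s = -4, 0, 3.
On [-4, 0], y = 3*s^3 + 3*s^2 - 36*s + 5 is on top; that piece has area ∫[-4,0] (3*s^3 + 3*s^2 - 36*s) ds = 160.
On [0, 3], y = 5 is on top; that piece has area ∫[0,3] (-(3*s^3 + 3*s^2 - 36*s)) ds = 297/4.
Total enclosed area = 160 + 297/4 = 937/4.

937/4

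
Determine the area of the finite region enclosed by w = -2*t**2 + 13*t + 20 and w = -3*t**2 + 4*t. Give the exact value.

1/6

Set the curves equal: -2*t**2 + 13*t + 20 = -3*t**2 + 4*t, so t**2 + 9*t + 20 = 0, which factors as (t + 4)*(t + 5) = 0. The curves meet at t = -5, -4.
On [-5, -4], w = -3*t**2 + 4*t is on top; that piece has area ∫[-5,-4] (-(t**2 + 9*t + 20)) dt = 1/6.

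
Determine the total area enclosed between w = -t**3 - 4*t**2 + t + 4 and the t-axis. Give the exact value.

The curve meets the t-axis where -t**3 - 4*t**2 + t + 4 = 0, i.e. -(t - 1)*(t + 1)*(t + 4) = 0, at t = -4, -1, 1.
On [-4, -1] the curve lies below the axis; ∫[-4,-1] (-t**3 - 4*t**2 + t + 4) dt = -63/4, giving area 63/4.
On [-1, 1] the curve lies above the axis; ∫[-1,1] (-t**3 - 4*t**2 + t + 4) dt = 16/3, giving area 16/3.
Total area = 63/4 + 16/3 = 253/12.

253/12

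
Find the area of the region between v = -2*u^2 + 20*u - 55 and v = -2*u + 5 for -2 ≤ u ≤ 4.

276

On [-2, 4], (-2*u^2 + 20*u - 55) - (-2*u + 5) = -2*u^2 + 22*u - 60 is ≤ 0 throughout, so the area is a single integral of |-2*u^2 + 22*u - 60|.
∫[-2,4] (-2*u^2 + 22*u - 60) du = -276; the area of that piece is 276.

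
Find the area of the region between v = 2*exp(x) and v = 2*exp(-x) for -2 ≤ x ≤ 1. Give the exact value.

The difference (2*exp(x)) - (2*exp(-x)) = 2*exp(x) - 2*exp(-x) changes sign at x = 0 inside [-2, 1], so split the integral there.
∫[-2,0] (2*exp(x) - 2*exp(-x)) dx = -2*exp(2) - 2*exp(-2) + 4; the area of that piece is -4 + 2*exp(-2) + 2*exp(2).
∫[0,1] (2*exp(x) - 2*exp(-x)) dx = -4 + 2*exp(-1) + 2*exp(1).
Total area = (-4 + 2*exp(-2) + 2*exp(2)) + (-4 + 2*exp(-1) + 2*exp(1)) = -8 + 2*exp(-2) + 2*exp(-1) + 2*exp(1) + 2*exp(2).

-8 + 2*exp(-2) + 2*exp(-1) + 2*exp(1) + 2*exp(2)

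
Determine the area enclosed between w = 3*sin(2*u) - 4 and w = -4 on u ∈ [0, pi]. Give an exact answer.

6

The difference (3*sin(2*u) - 4) - (-4) = 3*sin(2*u) changes sign at u = pi/2 inside [0, pi], so split the integral there.
∫[0,pi/2] (3*sin(2*u)) du = 3.
∫[pi/2,pi] (3*sin(2*u)) du = -3; the area of that piece is 3.
Total area = 3 + 3 = 6.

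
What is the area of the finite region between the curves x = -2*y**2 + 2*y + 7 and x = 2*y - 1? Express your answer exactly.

Both boundary curves give x as a function of y, so integrate with respect to y. Setting them equal: -2*y**2 + 8 = 0, i.e. -2*(y - 2)*(y + 2) = 0, so they meet at y = -2, 2.
For y in [-2, 2], x = -2*y**2 + 2*y + 7 is on the right; area = ∫[-2,2] (-2*y**2 + 8) dy = 64/3.

64/3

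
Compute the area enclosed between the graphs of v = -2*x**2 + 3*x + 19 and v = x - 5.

Set the curves equal: -2*x**2 + 3*x + 19 = x - 5, so -2*x**2 + 2*x + 24 = 0, which factors as -2*(x - 4)*(x + 3) = 0. The curves meet at x = -3, 4.
On [-3, 4], v = -2*x**2 + 3*x + 19 is on top; that piece has area ∫[-3,4] (-2*x**2 + 2*x + 24) dx = 343/3.

343/3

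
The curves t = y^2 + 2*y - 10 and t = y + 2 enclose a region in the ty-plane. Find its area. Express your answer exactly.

Both boundary curves give t as a function of y, so integrate with respect to y. Setting them equal: y^2 + y - 12 = 0, i.e. (y - 3)*(y + 4) = 0, so they meet at y = -4, 3.
For y in [-4, 3], t = y^2 + 2*y - 10 is on the left; area = ∫[-4,3] (-(y^2 + y - 12)) dy = 343/6.

343/6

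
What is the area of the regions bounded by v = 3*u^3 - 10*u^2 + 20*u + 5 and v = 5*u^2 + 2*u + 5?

Set the curves equal: 3*u^3 - 10*u^2 + 20*u + 5 = 5*u^2 + 2*u + 5, so 3*u^3 - 15*u^2 + 18*u = 0, which factors as 3*u*(u - 3)*(u - 2) = 0. The curves meet at u = 0, 2, 3.
On [0, 2], v = 3*u^3 - 10*u^2 + 20*u + 5 is on top; that piece has area ∫[0,2] (3*u^3 - 15*u^2 + 18*u) du = 8.
On [2, 3], v = 5*u^2 + 2*u + 5 is on top; that piece has area ∫[2,3] (-(3*u^3 - 15*u^2 + 18*u)) du = 5/4.
Total enclosed area = 8 + 5/4 = 37/4.

37/4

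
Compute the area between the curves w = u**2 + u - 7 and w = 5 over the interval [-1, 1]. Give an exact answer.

70/3

On [-1, 1], (u**2 + u - 7) - (5) = u**2 + u - 12 is ≤ 0 throughout, so the area is a single integral of |u**2 + u - 12|.
∫[-1,1] (u**2 + u - 12) du = -70/3; the area of that piece is 70/3.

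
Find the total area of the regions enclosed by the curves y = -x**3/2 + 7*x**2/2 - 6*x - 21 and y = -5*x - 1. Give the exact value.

1741/24

Set the curves equal: -x**3/2 + 7*x**2/2 - 6*x - 21 = -5*x - 1, so -x**3/2 + 7*x**2/2 - x - 20 = 0, which factors as -(x - 5)*(x - 4)*(x + 2)/2 = 0. The curves meet at x = -2, 4, 5.
On [-2, 4], y = -5*x - 1 is on top; that piece has area ∫[-2,4] (-(-x**3/2 + 7*x**2/2 - x - 20)) dx = 72.
On [4, 5], y = -x**3/2 + 7*x**2/2 - 6*x - 21 is on top; that piece has area ∫[4,5] (-x**3/2 + 7*x**2/2 - x - 20) dx = 13/24.
Total enclosed area = 72 + 13/24 = 1741/24.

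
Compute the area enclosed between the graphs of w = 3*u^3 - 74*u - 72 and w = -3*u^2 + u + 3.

1012

Set the curves equal: 3*u^3 - 74*u - 72 = -3*u^2 + u + 3, so 3*u^3 + 3*u^2 - 75*u - 75 = 0, which factors as 3*(u - 5)*(u + 1)*(u + 5) = 0. The curves meet at u = -5, -1, 5.
On [-5, -1], w = 3*u^3 - 74*u - 72 is on top; that piece has area ∫[-5,-1] (3*u^3 + 3*u^2 - 75*u - 75) du = 256.
On [-1, 5], w = -3*u^2 + u + 3 is on top; that piece has area ∫[-1,5] (-(3*u^3 + 3*u^2 - 75*u - 75)) du = 756.
Total enclosed area = 256 + 756 = 1012.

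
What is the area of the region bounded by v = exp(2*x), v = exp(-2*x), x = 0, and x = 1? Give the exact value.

-1 + exp(-2)/2 + exp(2)/2

On [0, 1], (exp(2*x)) - (exp(-2*x)) = exp(2*x) - exp(-2*x) is ≥ 0 throughout, so the area is a single integral of |exp(2*x) - exp(-2*x)|.
∫[0,1] (exp(2*x) - exp(-2*x)) dx = -1 + exp(-2)/2 + exp(2)/2.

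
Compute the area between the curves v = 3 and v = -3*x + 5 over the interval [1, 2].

On [1, 2], (3) - (-3*x + 5) = 3*x - 2 is ≥ 0 throughout, so the area is a single integral of |3*x - 2|.
∫[1,2] (3*x - 2) dx = 5/2.

5/2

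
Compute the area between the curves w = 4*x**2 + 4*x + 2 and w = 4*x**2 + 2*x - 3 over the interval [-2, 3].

30

On [-2, 3], (4*x**2 + 4*x + 2) - (4*x**2 + 2*x - 3) = 2*x + 5 is ≥ 0 throughout, so the area is a single integral of |2*x + 5|.
∫[-2,3] (2*x + 5) dx = 30.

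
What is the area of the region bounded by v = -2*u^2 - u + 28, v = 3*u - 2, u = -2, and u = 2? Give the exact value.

328/3

On [-2, 2], (-2*u^2 - u + 28) - (3*u - 2) = -2*u^2 - 4*u + 30 is ≥ 0 throughout, so the area is a single integral of |-2*u^2 - 4*u + 30|.
∫[-2,2] (-2*u^2 - 4*u + 30) du = 328/3.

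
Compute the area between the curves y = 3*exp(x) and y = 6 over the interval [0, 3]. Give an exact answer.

The difference (3*exp(x)) - (6) = 3*exp(x) - 6 changes sign at x = log(2) inside [0, 3], so split the integral there.
∫[0,log(2)] (3*exp(x) - 6) dx = 3 - log(64); the area of that piece is -3 + log(64).
∫[log(2),3] (3*exp(x) - 6) dx = -24 + 6*log(2) + 3*exp(3).
Total area = (-3 + log(64)) + (-24 + 6*log(2) + 3*exp(3)) = -27 + 12*log(2) + 3*exp(3).

-27 + 12*log(2) + 3*exp(3)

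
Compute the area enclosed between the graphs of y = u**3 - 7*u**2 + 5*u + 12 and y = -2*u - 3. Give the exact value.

148/3

Set the curves equal: u**3 - 7*u**2 + 5*u + 12 = -2*u - 3, so u**3 - 7*u**2 + 7*u + 15 = 0, which factors as (u - 5)*(u - 3)*(u + 1) = 0. The curves meet at u = -1, 3, 5.
On [-1, 3], y = u**3 - 7*u**2 + 5*u + 12 is on top; that piece has area ∫[-1,3] (u**3 - 7*u**2 + 7*u + 15) du = 128/3.
On [3, 5], y = -2*u - 3 is on top; that piece has area ∫[3,5] (-(u**3 - 7*u**2 + 7*u + 15)) du = 20/3.
Total enclosed area = 128/3 + 20/3 = 148/3.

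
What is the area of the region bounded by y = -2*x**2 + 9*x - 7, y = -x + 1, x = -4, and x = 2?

The difference (-2*x**2 + 9*x - 7) - (-x + 1) = -2*x**2 + 10*x - 8 changes sign at x = 1 inside [-4, 2], so split the integral there.
∫[-4,1] (-2*x**2 + 10*x - 8) dx = -475/3; the area of that piece is 475/3.
∫[1,2] (-2*x**2 + 10*x - 8) dx = 7/3.
Total area = 475/3 + 7/3 = 482/3.

482/3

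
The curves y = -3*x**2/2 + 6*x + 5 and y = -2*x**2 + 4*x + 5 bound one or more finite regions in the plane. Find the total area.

16/3

Set the curves equal: -3*x**2/2 + 6*x + 5 = -2*x**2 + 4*x + 5, so x**2/2 + 2*x = 0, which factors as x*(x + 4)/2 = 0. The curves meet at x = -4, 0.
On [-4, 0], y = -2*x**2 + 4*x + 5 is on top; that piece has area ∫[-4,0] (-(x**2/2 + 2*x)) dx = 16/3.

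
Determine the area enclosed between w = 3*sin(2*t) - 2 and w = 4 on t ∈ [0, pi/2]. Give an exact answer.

-3 + 3*pi

On [0, pi/2], (3*sin(2*t) - 2) - (4) = 3*sin(2*t) - 6 is ≤ 0 throughout, so the area is a single integral of |3*sin(2*t) - 6|.
∫[0,pi/2] (3*sin(2*t) - 6) dt = 3 - 3*pi; the area of that piece is -3 + 3*pi.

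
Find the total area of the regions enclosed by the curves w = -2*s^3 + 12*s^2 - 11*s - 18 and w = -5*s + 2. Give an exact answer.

81

Set the curves equal: -2*s^3 + 12*s^2 - 11*s - 18 = -5*s + 2, so -2*s^3 + 12*s^2 - 6*s - 20 = 0, which factors as -2*(s - 5)*(s - 2)*(s + 1) = 0. The curves meet at s = -1, 2, 5.
On [-1, 2], w = -5*s + 2 is on top; that piece has area ∫[-1,2] (-(-2*s^3 + 12*s^2 - 6*s - 20)) ds = 81/2.
On [2, 5], w = -2*s^3 + 12*s^2 - 11*s - 18 is on top; that piece has area ∫[2,5] (-2*s^3 + 12*s^2 - 6*s - 20) ds = 81/2.
Total enclosed area = 81/2 + 81/2 = 81.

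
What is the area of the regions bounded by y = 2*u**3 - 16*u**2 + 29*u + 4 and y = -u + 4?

253/6

Set the curves equal: 2*u**3 - 16*u**2 + 29*u + 4 = -u + 4, so 2*u**3 - 16*u**2 + 30*u = 0, which factors as 2*u*(u - 5)*(u - 3) = 0. The curves meet at u = 0, 3, 5.
On [0, 3], y = 2*u**3 - 16*u**2 + 29*u + 4 is on top; that piece has area ∫[0,3] (2*u**3 - 16*u**2 + 30*u) du = 63/2.
On [3, 5], y = -u + 4 is on top; that piece has area ∫[3,5] (-(2*u**3 - 16*u**2 + 30*u)) du = 32/3.
Total enclosed area = 63/2 + 32/3 = 253/6.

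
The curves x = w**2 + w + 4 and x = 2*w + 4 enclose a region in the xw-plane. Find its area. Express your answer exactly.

1/6

Both boundary curves give x as a function of w, so integrate with respect to w. Setting them equal: w**2 - w = 0, i.e. w*(w - 1) = 0, so they meet at w = 0, 1.
For w in [0, 1], x = w**2 + w + 4 is on the left; area = ∫[0,1] (-(w**2 - w)) dw = 1/6.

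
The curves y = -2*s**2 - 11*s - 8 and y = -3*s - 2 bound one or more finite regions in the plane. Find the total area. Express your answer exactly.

8/3

Set the curves equal: -2*s**2 - 11*s - 8 = -3*s - 2, so -2*s**2 - 8*s - 6 = 0, which factors as -2*(s + 1)*(s + 3) = 0. The curves meet at s = -3, -1.
On [-3, -1], y = -2*s**2 - 11*s - 8 is on top; that piece has area ∫[-3,-1] (-2*s**2 - 8*s - 6) ds = 8/3.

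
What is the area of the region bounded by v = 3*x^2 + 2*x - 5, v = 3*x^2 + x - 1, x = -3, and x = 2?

45/2

On [-3, 2], (3*x^2 + 2*x - 5) - (3*x^2 + x - 1) = x - 4 is ≤ 0 throughout, so the area is a single integral of |x - 4|.
∫[-3,2] (x - 4) dx = -45/2; the area of that piece is 45/2.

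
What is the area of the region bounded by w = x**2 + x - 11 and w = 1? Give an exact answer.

Set the curves equal: x**2 + x - 11 = 1, so x**2 + x - 12 = 0, which factors as (x - 3)*(x + 4) = 0. The curves meet at x = -4, 3.
On [-4, 3], w = 1 is on top; that piece has area ∫[-4,3] (-(x**2 + x - 12)) dx = 343/6.

343/6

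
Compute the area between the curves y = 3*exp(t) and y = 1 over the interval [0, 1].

-4 + 3*exp(1)

On [0, 1], (3*exp(t)) - (1) = 3*exp(t) - 1 is ≥ 0 throughout, so the area is a single integral of |3*exp(t) - 1|.
∫[0,1] (3*exp(t) - 1) dt = -4 + 3*exp(1).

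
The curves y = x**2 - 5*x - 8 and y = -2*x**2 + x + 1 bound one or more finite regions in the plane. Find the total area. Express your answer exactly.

32

Set the curves equal: x**2 - 5*x - 8 = -2*x**2 + x + 1, so 3*x**2 - 6*x - 9 = 0, which factors as 3*(x - 3)*(x + 1) = 0. The curves meet at x = -1, 3.
On [-1, 3], y = -2*x**2 + x + 1 is on top; that piece has area ∫[-1,3] (-(3*x**2 - 6*x - 9)) dx = 32.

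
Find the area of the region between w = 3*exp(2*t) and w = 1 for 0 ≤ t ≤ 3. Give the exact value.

-9/2 + 3*exp(6)/2

On [0, 3], (3*exp(2*t)) - (1) = 3*exp(2*t) - 1 is ≥ 0 throughout, so the area is a single integral of |3*exp(2*t) - 1|.
∫[0,3] (3*exp(2*t) - 1) dt = -9/2 + 3*exp(6)/2.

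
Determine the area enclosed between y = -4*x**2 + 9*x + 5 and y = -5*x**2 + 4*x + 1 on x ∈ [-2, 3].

93/2

The difference (-4*x**2 + 9*x + 5) - (-5*x**2 + 4*x + 1) = x**2 + 5*x + 4 changes sign at x = -1 inside [-2, 3], so split the integral there.
∫[-2,-1] (x**2 + 5*x + 4) dx = -7/6; the area of that piece is 7/6.
∫[-1,3] (x**2 + 5*x + 4) dx = 136/3.
Total area = 7/6 + 136/3 = 93/2.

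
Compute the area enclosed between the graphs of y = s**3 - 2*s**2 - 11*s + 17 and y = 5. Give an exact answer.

Set the curves equal: s**3 - 2*s**2 - 11*s + 17 = 5, so s**3 - 2*s**2 - 11*s + 12 = 0, which factors as (s - 4)*(s - 1)*(s + 3) = 0. The curves meet at s = -3, 1, 4.
On [-3, 1], y = s**3 - 2*s**2 - 11*s + 17 is on top; that piece has area ∫[-3,1] (s**3 - 2*s**2 - 11*s + 12) ds = 160/3.
On [1, 4], y = 5 is on top; that piece has area ∫[1,4] (-(s**3 - 2*s**2 - 11*s + 12)) ds = 99/4.
Total enclosed area = 160/3 + 99/4 = 937/12.

937/12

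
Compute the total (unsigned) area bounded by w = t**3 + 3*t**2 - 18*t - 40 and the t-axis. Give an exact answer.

999/4

The curve meets the t-axis where t**3 + 3*t**2 - 18*t - 40 = 0, i.e. (t - 4)*(t + 2)*(t + 5) = 0, at t = -5, -2, 4.
On [-5, -2] the curve lies above the axis; ∫[-5,-2] (t**3 + 3*t**2 - 18*t - 40) dt = 135/4, giving area 135/4.
On [-2, 4] the curve lies below the axis; ∫[-2,4] (t**3 + 3*t**2 - 18*t - 40) dt = -216, giving area 216.
Total area = 135/4 + 216 = 999/4.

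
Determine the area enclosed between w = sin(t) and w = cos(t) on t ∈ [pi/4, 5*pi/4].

On [pi/4, 5*pi/4], (sin(t)) - (cos(t)) = sin(t) - cos(t) is ≥ 0 throughout, so the area is a single integral of |sin(t) - cos(t)|.
∫[pi/4,5*pi/4] (sin(t) - cos(t)) dt = 2*sqrt(2).

2*sqrt(2)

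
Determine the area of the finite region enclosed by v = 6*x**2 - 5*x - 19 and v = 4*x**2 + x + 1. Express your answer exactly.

343/3

Set the curves equal: 6*x**2 - 5*x - 19 = 4*x**2 + x + 1, so 2*x**2 - 6*x - 20 = 0, which factors as 2*(x - 5)*(x + 2) = 0. The curves meet at x = -2, 5.
On [-2, 5], v = 4*x**2 + x + 1 is on top; that piece has area ∫[-2,5] (-(2*x**2 - 6*x - 20)) dx = 343/3.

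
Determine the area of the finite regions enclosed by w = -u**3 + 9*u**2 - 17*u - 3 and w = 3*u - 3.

131/4

Set the curves equal: -u**3 + 9*u**2 - 17*u - 3 = 3*u - 3, so -u**3 + 9*u**2 - 20*u = 0, which factors as -u*(u - 5)*(u - 4) = 0. The curves meet at u = 0, 4, 5.
On [0, 4], w = 3*u - 3 is on top; that piece has area ∫[0,4] (-(-u**3 + 9*u**2 - 20*u)) du = 32.
On [4, 5], w = -u**3 + 9*u**2 - 17*u - 3 is on top; that piece has area ∫[4,5] (-u**3 + 9*u**2 - 20*u) du = 3/4.
Total enclosed area = 32 + 3/4 = 131/4.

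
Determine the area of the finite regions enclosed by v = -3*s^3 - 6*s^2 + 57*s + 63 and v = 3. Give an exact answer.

Set the curves equal: -3*s^3 - 6*s^2 + 57*s + 63 = 3, so -3*s^3 - 6*s^2 + 57*s + 60 = 0, which factors as -3*(s - 4)*(s + 1)*(s + 5) = 0. The curves meet at s = -5, -1, 4.
On [-5, -1], v = 3 is on top; that piece has area ∫[-5,-1] (-(-3*s^3 - 6*s^2 + 57*s + 60)) ds = 224.
On [-1, 4], v = -3*s^3 - 6*s^2 + 57*s + 63 is on top; that piece has area ∫[-1,4] (-3*s^3 - 6*s^2 + 57*s + 60) ds = 1625/4.
Total enclosed area = 224 + 1625/4 = 2521/4.

2521/4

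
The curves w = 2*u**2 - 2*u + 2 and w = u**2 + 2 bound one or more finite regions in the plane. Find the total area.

4/3

Set the curves equal: 2*u**2 - 2*u + 2 = u**2 + 2, so u**2 - 2*u = 0, which factors as u*(u - 2) = 0. The curves meet at u = 0, 2.
On [0, 2], w = u**2 + 2 is on top; that piece has area ∫[0,2] (-(u**2 - 2*u)) du = 4/3.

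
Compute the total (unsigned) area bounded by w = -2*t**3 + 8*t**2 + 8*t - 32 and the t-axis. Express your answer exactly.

296/3

The curve meets the t-axis where -2*t**3 + 8*t**2 + 8*t - 32 = 0, i.e. -2*(t - 4)*(t - 2)*(t + 2) = 0, at t = -2, 2, 4.
On [-2, 2] the curve lies below the axis; ∫[-2,2] (-2*t**3 + 8*t**2 + 8*t - 32) dt = -256/3, giving area 256/3.
On [2, 4] the curve lies above the axis; ∫[2,4] (-2*t**3 + 8*t**2 + 8*t - 32) dt = 40/3, giving area 40/3.
Total area = 256/3 + 40/3 = 296/3.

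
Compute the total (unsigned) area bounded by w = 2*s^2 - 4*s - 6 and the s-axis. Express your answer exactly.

The curve meets the s-axis where 2*s^2 - 4*s - 6 = 0, i.e. 2*(s - 3)*(s + 1) = 0, at s = -1, 3.
On [-1, 3] the curve lies below the axis; ∫[-1,3] (2*s^2 - 4*s - 6) ds = -64/3, giving area 64/3.

64/3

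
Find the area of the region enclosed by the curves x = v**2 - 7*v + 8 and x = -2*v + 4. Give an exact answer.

9/2

Both boundary curves give x as a function of v, so integrate with respect to v. Setting them equal: v**2 - 5*v + 4 = 0, i.e. (v - 4)*(v - 1) = 0, so they meet at v = 1, 4.
For v in [1, 4], x = v**2 - 7*v + 8 is on the left; area = ∫[1,4] (-(v**2 - 5*v + 4)) dv = 9/2.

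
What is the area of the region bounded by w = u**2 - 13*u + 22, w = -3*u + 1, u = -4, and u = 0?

On [-4, 0], (u**2 - 13*u + 22) - (-3*u + 1) = u**2 - 10*u + 21 is ≥ 0 throughout, so the area is a single integral of |u**2 - 10*u + 21|.
∫[-4,0] (u**2 - 10*u + 21) du = 556/3.

556/3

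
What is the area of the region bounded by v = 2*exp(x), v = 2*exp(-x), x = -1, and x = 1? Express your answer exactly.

The difference (2*exp(x)) - (2*exp(-x)) = 2*exp(x) - 2*exp(-x) changes sign at x = 0 inside [-1, 1], so split the integral there.
∫[-1,0] (2*exp(x) - 2*exp(-x)) dx = -2*exp(1) - 2*exp(-1) + 4; the area of that piece is -4 + 2*exp(-1) + 2*exp(1).
∫[0,1] (2*exp(x) - 2*exp(-x)) dx = -4 + 2*exp(-1) + 2*exp(1).
Total area = (-4 + 2*exp(-1) + 2*exp(1)) + (-4 + 2*exp(-1) + 2*exp(1)) = -8 + 4*exp(-1) + 4*exp(1).

-8 + 4*exp(-1) + 4*exp(1)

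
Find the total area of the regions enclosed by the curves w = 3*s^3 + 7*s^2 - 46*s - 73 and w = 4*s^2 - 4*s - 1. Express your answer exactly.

Set the curves equal: 3*s^3 + 7*s^2 - 46*s - 73 = 4*s^2 - 4*s - 1, so 3*s^3 + 3*s^2 - 42*s - 72 = 0, which factors as 3*(s - 4)*(s + 2)*(s + 3) = 0. The curves meet at s = -3, -2, 4.
On [-3, -2], w = 3*s^3 + 7*s^2 - 46*s - 73 is on top; that piece has area ∫[-3,-2] (3*s^3 + 3*s^2 - 42*s - 72) ds = 13/4.
On [-2, 4], w = 4*s^2 - 4*s - 1 is on top; that piece has area ∫[-2,4] (-(3*s^3 + 3*s^2 - 42*s - 72)) ds = 432.
Total enclosed area = 13/4 + 432 = 1741/4.

1741/4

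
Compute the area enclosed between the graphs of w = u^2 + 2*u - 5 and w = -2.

32/3

Set the curves equal: u^2 + 2*u - 5 = -2, so u^2 + 2*u - 3 = 0, which factors as (u - 1)*(u + 3) = 0. The curves meet at u = -3, 1.
On [-3, 1], w = -2 is on top; that piece has area ∫[-3,1] (-(u^2 + 2*u - 3)) du = 32/3.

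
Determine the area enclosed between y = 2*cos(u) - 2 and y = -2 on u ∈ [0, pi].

The difference (2*cos(u) - 2) - (-2) = 2*cos(u) changes sign at u = pi/2 inside [0, pi], so split the integral there.
∫[0,pi/2] (2*cos(u)) du = 2.
∫[pi/2,pi] (2*cos(u)) du = -2; the area of that piece is 2.
Total area = 2 + 2 = 4.

4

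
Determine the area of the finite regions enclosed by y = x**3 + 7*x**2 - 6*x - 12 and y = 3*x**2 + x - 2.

Set the curves equal: x**3 + 7*x**2 - 6*x - 12 = 3*x**2 + x - 2, so x**3 + 4*x**2 - 7*x - 10 = 0, which factors as (x - 2)*(x + 1)*(x + 5) = 0. The curves meet at x = -5, -1, 2.
On [-5, -1], y = x**3 + 7*x**2 - 6*x - 12 is on top; that piece has area ∫[-5,-1] (x**3 + 4*x**2 - 7*x - 10) dx = 160/3.
On [-1, 2], y = 3*x**2 + x - 2 is on top; that piece has area ∫[-1,2] (-(x**3 + 4*x**2 - 7*x - 10)) dx = 99/4.
Total enclosed area = 160/3 + 99/4 = 937/12.

937/12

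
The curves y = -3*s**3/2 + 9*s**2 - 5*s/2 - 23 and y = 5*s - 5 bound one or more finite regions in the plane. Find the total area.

393/8

Set the curves equal: -3*s**3/2 + 9*s**2 - 5*s/2 - 23 = 5*s - 5, so -3*s**3/2 + 9*s**2 - 15*s/2 - 18 = 0, which factors as -3*(s - 4)*(s - 3)*(s + 1)/2 = 0. The curves meet at s = -1, 3, 4.
On [-1, 3], y = 5*s - 5 is on top; that piece has area ∫[-1,3] (-(-3*s**3/2 + 9*s**2 - 15*s/2 - 18)) ds = 48.
On [3, 4], y = -3*s**3/2 + 9*s**2 - 5*s/2 - 23 is on top; that piece has area ∫[3,4] (-3*s**3/2 + 9*s**2 - 15*s/2 - 18) ds = 9/8.
Total enclosed area = 48 + 9/8 = 393/8.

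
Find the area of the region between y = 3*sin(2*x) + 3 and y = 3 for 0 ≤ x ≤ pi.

6

The difference (3*sin(2*x) + 3) - (3) = 3*sin(2*x) changes sign at x = pi/2 inside [0, pi], so split the integral there.
∫[0,pi/2] (3*sin(2*x)) dx = 3.
∫[pi/2,pi] (3*sin(2*x)) dx = -3; the area of that piece is 3.
Total area = 3 + 3 = 6.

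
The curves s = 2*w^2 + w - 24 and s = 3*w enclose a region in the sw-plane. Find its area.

343/3

Both boundary curves give s as a function of w, so integrate with respect to w. Setting them equal: 2*w^2 - 2*w - 24 = 0, i.e. 2*(w - 4)*(w + 3) = 0, so they meet at w = -3, 4.
For w in [-3, 4], s = 2*w^2 + w - 24 is on the left; area = ∫[-3,4] (-(2*w^2 - 2*w - 24)) dw = 343/3.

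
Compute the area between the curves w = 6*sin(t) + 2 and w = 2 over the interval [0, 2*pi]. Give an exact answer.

24

The difference (6*sin(t) + 2) - (2) = 6*sin(t) changes sign at t = pi inside [0, 2*pi], so split the integral there.
∫[0,pi] (6*sin(t)) dt = 12.
∫[pi,2*pi] (6*sin(t)) dt = -12; the area of that piece is 12.
Total area = 12 + 12 = 24.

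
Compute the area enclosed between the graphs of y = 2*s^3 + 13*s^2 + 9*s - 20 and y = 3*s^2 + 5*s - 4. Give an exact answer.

253/6

Set the curves equal: 2*s^3 + 13*s^2 + 9*s - 20 = 3*s^2 + 5*s - 4, so 2*s^3 + 10*s^2 + 4*s - 16 = 0, which factors as 2*(s - 1)*(s + 2)*(s + 4) = 0. The curves meet at s = -4, -2, 1.
On [-4, -2], y = 2*s^3 + 13*s^2 + 9*s - 20 is on top; that piece has area ∫[-4,-2] (2*s^3 + 10*s^2 + 4*s - 16) ds = 32/3.
On [-2, 1], y = 3*s^2 + 5*s - 4 is on top; that piece has area ∫[-2,1] (-(2*s^3 + 10*s^2 + 4*s - 16)) ds = 63/2.
Total enclosed area = 32/3 + 63/2 = 253/6.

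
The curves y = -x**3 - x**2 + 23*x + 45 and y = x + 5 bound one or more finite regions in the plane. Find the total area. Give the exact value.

3901/12

Set the curves equal: -x**3 - x**2 + 23*x + 45 = x + 5, so -x**3 - x**2 + 22*x + 40 = 0, which factors as -(x - 5)*(x + 2)*(x + 4) = 0. The curves meet at x = -4, -2, 5.
On [-4, -2], y = x + 5 is on top; that piece has area ∫[-4,-2] (-(-x**3 - x**2 + 22*x + 40)) dx = 32/3.
On [-2, 5], y = -x**3 - x**2 + 23*x + 45 is on top; that piece has area ∫[-2,5] (-x**3 - x**2 + 22*x + 40) dx = 3773/12.
Total enclosed area = 32/3 + 3773/12 = 3901/12.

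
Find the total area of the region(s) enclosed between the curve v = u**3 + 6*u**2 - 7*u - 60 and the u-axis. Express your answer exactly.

The curve meets the u-axis where u**3 + 6*u**2 - 7*u - 60 = 0, i.e. (u - 3)*(u + 4)*(u + 5) = 0, at u = -5, -4, 3.
On [-5, -4] the curve lies above the axis; ∫[-5,-4] (u**3 + 6*u**2 - 7*u - 60) du = 5/4, giving area 5/4.
On [-4, 3] the curve lies below the axis; ∫[-4,3] (u**3 + 6*u**2 - 7*u - 60) du = -1029/4, giving area 1029/4.
Total area = 5/4 + 1029/4 = 517/2.

517/2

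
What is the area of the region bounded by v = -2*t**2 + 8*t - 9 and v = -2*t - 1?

Set the curves equal: -2*t**2 + 8*t - 9 = -2*t - 1, so -2*t**2 + 10*t - 8 = 0, which factors as -2*(t - 4)*(t - 1) = 0. The curves meet at t = 1, 4.
On [1, 4], v = -2*t**2 + 8*t - 9 is on top; that piece has area ∫[1,4] (-2*t**2 + 10*t - 8) dt = 9.

9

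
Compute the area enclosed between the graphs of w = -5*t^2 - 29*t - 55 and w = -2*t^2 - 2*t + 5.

1/2

Set the curves equal: -5*t^2 - 29*t - 55 = -2*t^2 - 2*t + 5, so -3*t^2 - 27*t - 60 = 0, which factors as -3*(t + 4)*(t + 5) = 0. The curves meet at t = -5, -4.
On [-5, -4], w = -5*t^2 - 29*t - 55 is on top; that piece has area ∫[-5,-4] (-3*t^2 - 27*t - 60) dt = 1/2.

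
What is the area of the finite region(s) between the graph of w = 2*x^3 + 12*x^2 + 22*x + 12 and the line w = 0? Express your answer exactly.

The curve meets the x-axis where 2*x^3 + 12*x^2 + 22*x + 12 = 0, i.e. 2*(x + 1)*(x + 2)*(x + 3) = 0, at x = -3, -2, -1.
On [-3, -2] the curve lies above the axis; ∫[-3,-2] (2*x^3 + 12*x^2 + 22*x + 12) dx = 1/2, giving area 1/2.
On [-2, -1] the curve lies below the axis; ∫[-2,-1] (2*x^3 + 12*x^2 + 22*x + 12) dx = -1/2, giving area 1/2.
Total area = 1/2 + 1/2 = 1.

1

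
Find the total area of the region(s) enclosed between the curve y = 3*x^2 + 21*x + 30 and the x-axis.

The curve meets the x-axis where 3*x^2 + 21*x + 30 = 0, i.e. 3*(x + 2)*(x + 5) = 0, at x = -5, -2.
On [-5, -2] the curve lies below the axis; ∫[-5,-2] (3*x^2 + 21*x + 30) dx = -27/2, giving area 27/2.

27/2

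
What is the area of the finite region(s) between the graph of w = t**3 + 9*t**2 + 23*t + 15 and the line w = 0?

The curve meets the t-axis where t**3 + 9*t**2 + 23*t + 15 = 0, i.e. (t + 1)*(t + 3)*(t + 5) = 0, at t = -5, -3, -1.
On [-5, -3] the curve lies above the axis; ∫[-5,-3] (t**3 + 9*t**2 + 23*t + 15) dt = 4, giving area 4.
On [-3, -1] the curve lies below the axis; ∫[-3,-1] (t**3 + 9*t**2 + 23*t + 15) dt = -4, giving area 4.
Total area = 4 + 4 = 8.

8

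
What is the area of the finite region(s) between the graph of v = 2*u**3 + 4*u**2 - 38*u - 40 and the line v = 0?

2521/6

The curve meets the u-axis where 2*u**3 + 4*u**2 - 38*u - 40 = 0, i.e. 2*(u - 4)*(u + 1)*(u + 5) = 0, at u = -5, -1, 4.
On [-5, -1] the curve lies above the axis; ∫[-5,-1] (2*u**3 + 4*u**2 - 38*u - 40) du = 448/3, giving area 448/3.
On [-1, 4] the curve lies below the axis; ∫[-1,4] (2*u**3 + 4*u**2 - 38*u - 40) du = -1625/6, giving area 1625/6.
Total area = 448/3 + 1625/6 = 2521/6.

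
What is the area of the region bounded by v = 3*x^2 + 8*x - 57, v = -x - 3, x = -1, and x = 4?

The difference (3*x^2 + 8*x - 57) - (-x - 3) = 3*x^2 + 9*x - 54 changes sign at x = 3 inside [-1, 4], so split the integral there.
∫[-1,3] (3*x^2 + 9*x - 54) dx = -152; the area of that piece is 152.
∫[3,4] (3*x^2 + 9*x - 54) dx = 29/2.
Total area = 152 + 29/2 = 333/2.

333/2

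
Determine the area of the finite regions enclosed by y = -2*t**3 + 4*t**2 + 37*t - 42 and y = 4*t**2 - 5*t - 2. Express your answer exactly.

Set the curves equal: -2*t**3 + 4*t**2 + 37*t - 42 = 4*t**2 - 5*t - 2, so -2*t**3 + 42*t - 40 = 0, which factors as -2*(t - 4)*(t - 1)*(t + 5) = 0. The curves meet at t = -5, 1, 4.
On [-5, 1], y = 4*t**2 - 5*t - 2 is on top; that piece has area ∫[-5,1] (-(-2*t**3 + 42*t - 40)) dt = 432.
On [1, 4], y = -2*t**3 + 4*t**2 + 37*t - 42 is on top; that piece has area ∫[1,4] (-2*t**3 + 42*t - 40) dt = 135/2.
Total enclosed area = 432 + 135/2 = 999/2.

999/2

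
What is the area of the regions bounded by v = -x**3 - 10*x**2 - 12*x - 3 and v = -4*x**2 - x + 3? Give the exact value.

1/2

Set the curves equal: -x**3 - 10*x**2 - 12*x - 3 = -4*x**2 - x + 3, so -x**3 - 6*x**2 - 11*x - 6 = 0, which factors as -(x + 1)*(x + 2)*(x + 3) = 0. The curves meet at x = -3, -2, -1.
On [-3, -2], v = -4*x**2 - x + 3 is on top; that piece has area ∫[-3,-2] (-(-x**3 - 6*x**2 - 11*x - 6)) dx = 1/4.
On [-2, -1], v = -x**3 - 10*x**2 - 12*x - 3 is on top; that piece has area ∫[-2,-1] (-x**3 - 6*x**2 - 11*x - 6) dx = 1/4.
Total enclosed area = 1/4 + 1/4 = 1/2.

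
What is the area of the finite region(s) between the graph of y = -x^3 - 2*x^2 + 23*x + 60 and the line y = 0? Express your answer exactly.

The curve meets the x-axis where -x^3 - 2*x^2 + 23*x + 60 = 0, i.e. -(x - 5)*(x + 3)*(x + 4) = 0, at x = -4, -3, 5.
On [-4, -3] the curve lies below the axis; ∫[-4,-3] (-x^3 - 2*x^2 + 23*x + 60) dx = -17/12, giving area 17/12.
On [-3, 5] the curve lies above the axis; ∫[-3,5] (-x^3 - 2*x^2 + 23*x + 60) dx = 1280/3, giving area 1280/3.
Total area = 17/12 + 1280/3 = 5137/12.

5137/12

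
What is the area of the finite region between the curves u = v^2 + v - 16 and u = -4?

343/6

Both boundary curves give u as a function of v, so integrate with respect to v. Setting them equal: v^2 + v - 12 = 0, i.e. (v - 3)*(v + 4) = 0, so they meet at v = -4, 3.
For v in [-4, 3], u = v^2 + v - 16 is on the left; area = ∫[-4,3] (-(v^2 + v - 12)) dv = 343/6.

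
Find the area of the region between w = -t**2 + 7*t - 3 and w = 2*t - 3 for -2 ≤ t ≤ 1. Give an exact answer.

89/6

The difference (-t**2 + 7*t - 3) - (2*t - 3) = -t**2 + 5*t changes sign at t = 0 inside [-2, 1], so split the integral there.
∫[-2,0] (-t**2 + 5*t) dt = -38/3; the area of that piece is 38/3.
∫[0,1] (-t**2 + 5*t) dt = 13/6.
Total area = 38/3 + 13/6 = 89/6.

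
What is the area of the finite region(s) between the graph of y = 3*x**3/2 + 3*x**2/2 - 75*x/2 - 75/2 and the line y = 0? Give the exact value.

506

The curve meets the x-axis where 3*x**3/2 + 3*x**2/2 - 75*x/2 - 75/2 = 0, i.e. 3*(x - 5)*(x + 1)*(x + 5)/2 = 0, at x = -5, -1, 5.
On [-5, -1] the curve lies above the axis; ∫[-5,-1] (3*x**3/2 + 3*x**2/2 - 75*x/2 - 75/2) dx = 128, giving area 128.
On [-1, 5] the curve lies below the axis; ∫[-1,5] (3*x**3/2 + 3*x**2/2 - 75*x/2 - 75/2) dx = -378, giving area 378.
Total area = 128 + 378 = 506.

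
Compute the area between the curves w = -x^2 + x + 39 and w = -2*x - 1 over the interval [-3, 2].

On [-3, 2], (-x^2 + x + 39) - (-2*x - 1) = -x^2 + 3*x + 40 is ≥ 0 throughout, so the area is a single integral of |-x^2 + 3*x + 40|.
∫[-3,2] (-x^2 + 3*x + 40) dx = 1085/6.

1085/6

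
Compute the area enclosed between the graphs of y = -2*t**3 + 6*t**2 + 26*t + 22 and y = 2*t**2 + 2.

Set the curves equal: -2*t**3 + 6*t**2 + 26*t + 22 = 2*t**2 + 2, so -2*t**3 + 4*t**2 + 26*t + 20 = 0, which factors as -2*(t - 5)*(t + 1)*(t + 2) = 0. The curves meet at t = -2, -1, 5.
On [-2, -1], y = 2*t**2 + 2 is on top; that piece has area ∫[-2,-1] (-(-2*t**3 + 4*t**2 + 26*t + 20)) dt = 13/6.
On [-1, 5], y = -2*t**3 + 6*t**2 + 26*t + 22 is on top; that piece has area ∫[-1,5] (-2*t**3 + 4*t**2 + 26*t + 20) dt = 288.
Total enclosed area = 13/6 + 288 = 1741/6.

1741/6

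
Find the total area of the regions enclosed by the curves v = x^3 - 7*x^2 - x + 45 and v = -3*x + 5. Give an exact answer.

Set the curves equal: x^3 - 7*x^2 - x + 45 = -3*x + 5, so x^3 - 7*x^2 + 2*x + 40 = 0, which factors as (x - 5)*(x - 4)*(x + 2) = 0. The curves meet at x = -2, 4, 5.
On [-2, 4], v = x^3 - 7*x^2 - x + 45 is on top; that piece has area ∫[-2,4] (x^3 - 7*x^2 + 2*x + 40) dx = 144.
On [4, 5], v = -3*x + 5 is on top; that piece has area ∫[4,5] (-(x^3 - 7*x^2 + 2*x + 40)) dx = 13/12.
Total enclosed area = 144 + 13/12 = 1741/12.

1741/12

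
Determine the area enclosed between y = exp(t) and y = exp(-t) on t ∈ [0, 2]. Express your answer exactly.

On [0, 2], (exp(t)) - (exp(-t)) = exp(t) - exp(-t) is ≥ 0 throughout, so the area is a single integral of |exp(t) - exp(-t)|.
∫[0,2] (exp(t) - exp(-t)) dt = -2 + exp(-2) + exp(2).

-2 + exp(-2) + exp(2)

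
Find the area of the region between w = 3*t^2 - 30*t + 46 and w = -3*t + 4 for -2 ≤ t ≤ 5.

449/2

The difference (3*t^2 - 30*t + 46) - (-3*t + 4) = 3*t^2 - 27*t + 42 changes sign at t = 2 inside [-2, 5], so split the integral there.
∫[-2,2] (3*t^2 - 27*t + 42) dt = 184.
∫[2,5] (3*t^2 - 27*t + 42) dt = -81/2; the area of that piece is 81/2.
Total area = 184 + 81/2 = 449/2.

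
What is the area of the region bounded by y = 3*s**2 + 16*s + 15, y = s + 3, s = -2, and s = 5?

The difference (3*s**2 + 16*s + 15) - (s + 3) = 3*s**2 + 15*s + 12 changes sign at s = -1 inside [-2, 5], so split the integral there.
∫[-2,-1] (3*s**2 + 15*s + 12) ds = -7/2; the area of that piece is 7/2.
∫[-1,5] (3*s**2 + 15*s + 12) ds = 378.
Total area = 7/2 + 378 = 763/2.

763/2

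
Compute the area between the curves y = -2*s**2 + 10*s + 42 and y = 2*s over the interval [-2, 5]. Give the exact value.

868/3

On [-2, 5], (-2*s**2 + 10*s + 42) - (2*s) = -2*s**2 + 8*s + 42 is ≥ 0 throughout, so the area is a single integral of |-2*s**2 + 8*s + 42|.
∫[-2,5] (-2*s**2 + 8*s + 42) ds = 868/3.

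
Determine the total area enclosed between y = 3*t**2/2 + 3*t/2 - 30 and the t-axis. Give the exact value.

The curve meets the t-axis where 3*t**2/2 + 3*t/2 - 30 = 0, i.e. 3*(t - 4)*(t + 5)/2 = 0, at t = -5, 4.
On [-5, 4] the curve lies below the axis; ∫[-5,4] (3*t**2/2 + 3*t/2 - 30) dt = -729/4, giving area 729/4.

729/4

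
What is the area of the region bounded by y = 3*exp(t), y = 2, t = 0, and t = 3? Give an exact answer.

On [0, 3], (3*exp(t)) - (2) = 3*exp(t) - 2 is ≥ 0 throughout, so the area is a single integral of |3*exp(t) - 2|.
∫[0,3] (3*exp(t) - 2) dt = -9 + 3*exp(3).

-9 + 3*exp(3)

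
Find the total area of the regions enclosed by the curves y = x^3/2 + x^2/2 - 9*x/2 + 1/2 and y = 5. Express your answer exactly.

Set the curves equal: x^3/2 + x^2/2 - 9*x/2 + 1/2 = 5, so x^3/2 + x^2/2 - 9*x/2 - 9/2 = 0, which factors as (x - 3)*(x + 1)*(x + 3)/2 = 0. The curves meet at x = -3, -1, 3.
On [-3, -1], y = x^3/2 + x^2/2 - 9*x/2 + 1/2 is on top; that piece has area ∫[-3,-1] (x^3/2 + x^2/2 - 9*x/2 - 9/2) dx = 10/3.
On [-1, 3], y = 5 is on top; that piece has area ∫[-1,3] (-(x^3/2 + x^2/2 - 9*x/2 - 9/2)) dx = 64/3.
Total enclosed area = 10/3 + 64/3 = 74/3.

74/3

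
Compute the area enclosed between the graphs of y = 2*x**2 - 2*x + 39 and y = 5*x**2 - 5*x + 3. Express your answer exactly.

343/2

Set the curves equal: 2*x**2 - 2*x + 39 = 5*x**2 - 5*x + 3, so -3*x**2 + 3*x + 36 = 0, which factors as -3*(x - 4)*(x + 3) = 0. The curves meet at x = -3, 4.
On [-3, 4], y = 2*x**2 - 2*x + 39 is on top; that piece has area ∫[-3,4] (-3*x**2 + 3*x + 36) dx = 343/2.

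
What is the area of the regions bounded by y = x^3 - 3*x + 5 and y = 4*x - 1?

131/4

Set the curves equal: x^3 - 3*x + 5 = 4*x - 1, so x^3 - 7*x + 6 = 0, which factors as (x - 2)*(x - 1)*(x + 3) = 0. The curves meet at x = -3, 1, 2.
On [-3, 1], y = x^3 - 3*x + 5 is on top; that piece has area ∫[-3,1] (x^3 - 7*x + 6) dx = 32.
On [1, 2], y = 4*x - 1 is on top; that piece has area ∫[1,2] (-(x^3 - 7*x + 6)) dx = 3/4.
Total enclosed area = 32 + 3/4 = 131/4.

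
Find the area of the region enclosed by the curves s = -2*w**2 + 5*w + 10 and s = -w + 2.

Both boundary curves give s as a function of w, so integrate with respect to w. Setting them equal: -2*w**2 + 6*w + 8 = 0, i.e. -2*(w - 4)*(w + 1) = 0, so they meet at w = -1, 4.
For w in [-1, 4], s = -2*w**2 + 5*w + 10 is on the right; area = ∫[-1,4] (-2*w**2 + 6*w + 8) dw = 125/3.

125/3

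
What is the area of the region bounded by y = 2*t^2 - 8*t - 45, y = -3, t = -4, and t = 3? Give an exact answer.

680/3

The difference (2*t^2 - 8*t - 45) - (-3) = 2*t^2 - 8*t - 42 changes sign at t = -3 inside [-4, 3], so split the integral there.
∫[-4,-3] (2*t^2 - 8*t - 42) dt = 32/3.
∫[-3,3] (2*t^2 - 8*t - 42) dt = -216; the area of that piece is 216.
Total area = 32/3 + 216 = 680/3.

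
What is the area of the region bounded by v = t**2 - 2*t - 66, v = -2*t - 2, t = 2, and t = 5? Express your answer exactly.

153

On [2, 5], (t**2 - 2*t - 66) - (-2*t - 2) = t**2 - 64 is ≤ 0 throughout, so the area is a single integral of |t**2 - 64|.
∫[2,5] (t**2 - 64) dt = -153; the area of that piece is 153.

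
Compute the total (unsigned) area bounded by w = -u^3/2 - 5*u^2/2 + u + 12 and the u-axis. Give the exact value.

The curve meets the u-axis where -u^3/2 - 5*u^2/2 + u + 12 = 0, i.e. -(u - 2)*(u + 3)*(u + 4)/2 = 0, at u = -4, -3, 2.
On [-4, -3] the curve lies below the axis; ∫[-4,-3] (-u^3/2 - 5*u^2/2 + u + 12) du = -11/24, giving area 11/24.
On [-3, 2] the curve lies above the axis; ∫[-3,2] (-u^3/2 - 5*u^2/2 + u + 12) du = 875/24, giving area 875/24.
Total area = 11/24 + 875/24 = 443/12.

443/12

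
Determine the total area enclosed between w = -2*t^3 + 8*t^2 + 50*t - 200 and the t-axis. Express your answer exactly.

The curve meets the t-axis where -2*t^3 + 8*t^2 + 50*t - 200 = 0, i.e. -2*(t - 5)*(t - 4)*(t + 5) = 0, at t = -5, 4, 5.
On [-5, 4] the curve lies below the axis; ∫[-5,4] (-2*t^3 + 8*t^2 + 50*t - 200) dt = -2673/2, giving area 2673/2.
On [4, 5] the curve lies above the axis; ∫[4,5] (-2*t^3 + 8*t^2 + 50*t - 200) dt = 19/6, giving area 19/6.
Total area = 2673/2 + 19/6 = 4019/3.

4019/3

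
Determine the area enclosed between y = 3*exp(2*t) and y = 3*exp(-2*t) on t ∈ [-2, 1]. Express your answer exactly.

-6 + 3*exp(-4)/2 + 3*exp(-2)/2 + 3*exp(2)/2 + 3*exp(4)/2

The difference (3*exp(2*t)) - (3*exp(-2*t)) = 3*exp(2*t) - 3*exp(-2*t) changes sign at t = 0 inside [-2, 1], so split the integral there.
∫[-2,0] (3*exp(2*t) - 3*exp(-2*t)) dt = -3*exp(4)/2 - 3*exp(-4)/2 + 3; the area of that piece is -3 + 3*exp(-4)/2 + 3*exp(4)/2.
∫[0,1] (3*exp(2*t) - 3*exp(-2*t)) dt = -3 + 3*exp(-2)/2 + 3*exp(2)/2.
Total area = (-3 + 3*exp(-4)/2 + 3*exp(4)/2) + (-3 + 3*exp(-2)/2 + 3*exp(2)/2) = -6 + 3*exp(-4)/2 + 3*exp(-2)/2 + 3*exp(2)/2 + 3*exp(4)/2.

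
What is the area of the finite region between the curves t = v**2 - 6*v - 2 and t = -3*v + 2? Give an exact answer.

Both boundary curves give t as a function of v, so integrate with respect to v. Setting them equal: v**2 - 3*v - 4 = 0, i.e. (v - 4)*(v + 1) = 0, so they meet at v = -1, 4.
For v in [-1, 4], t = v**2 - 6*v - 2 is on the left; area = ∫[-1,4] (-(v**2 - 3*v - 4)) dv = 125/6.

125/6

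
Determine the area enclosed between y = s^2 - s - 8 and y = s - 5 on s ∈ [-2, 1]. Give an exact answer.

The difference (s^2 - s - 8) - (s - 5) = s^2 - 2*s - 3 changes sign at s = -1 inside [-2, 1], so split the integral there.
∫[-2,-1] (s^2 - 2*s - 3) ds = 7/3.
∫[-1,1] (s^2 - 2*s - 3) ds = -16/3; the area of that piece is 16/3.
Total area = 7/3 + 16/3 = 23/3.

23/3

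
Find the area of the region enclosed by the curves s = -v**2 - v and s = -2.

Both boundary curves give s as a function of v, so integrate with respect to v. Setting them equal: -v**2 - v + 2 = 0, i.e. -(v - 1)*(v + 2) = 0, so they meet at v = -2, 1.
For v in [-2, 1], s = -v**2 - v is on the right; area = ∫[-2,1] (-v**2 - v + 2) dv = 9/2.

9/2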